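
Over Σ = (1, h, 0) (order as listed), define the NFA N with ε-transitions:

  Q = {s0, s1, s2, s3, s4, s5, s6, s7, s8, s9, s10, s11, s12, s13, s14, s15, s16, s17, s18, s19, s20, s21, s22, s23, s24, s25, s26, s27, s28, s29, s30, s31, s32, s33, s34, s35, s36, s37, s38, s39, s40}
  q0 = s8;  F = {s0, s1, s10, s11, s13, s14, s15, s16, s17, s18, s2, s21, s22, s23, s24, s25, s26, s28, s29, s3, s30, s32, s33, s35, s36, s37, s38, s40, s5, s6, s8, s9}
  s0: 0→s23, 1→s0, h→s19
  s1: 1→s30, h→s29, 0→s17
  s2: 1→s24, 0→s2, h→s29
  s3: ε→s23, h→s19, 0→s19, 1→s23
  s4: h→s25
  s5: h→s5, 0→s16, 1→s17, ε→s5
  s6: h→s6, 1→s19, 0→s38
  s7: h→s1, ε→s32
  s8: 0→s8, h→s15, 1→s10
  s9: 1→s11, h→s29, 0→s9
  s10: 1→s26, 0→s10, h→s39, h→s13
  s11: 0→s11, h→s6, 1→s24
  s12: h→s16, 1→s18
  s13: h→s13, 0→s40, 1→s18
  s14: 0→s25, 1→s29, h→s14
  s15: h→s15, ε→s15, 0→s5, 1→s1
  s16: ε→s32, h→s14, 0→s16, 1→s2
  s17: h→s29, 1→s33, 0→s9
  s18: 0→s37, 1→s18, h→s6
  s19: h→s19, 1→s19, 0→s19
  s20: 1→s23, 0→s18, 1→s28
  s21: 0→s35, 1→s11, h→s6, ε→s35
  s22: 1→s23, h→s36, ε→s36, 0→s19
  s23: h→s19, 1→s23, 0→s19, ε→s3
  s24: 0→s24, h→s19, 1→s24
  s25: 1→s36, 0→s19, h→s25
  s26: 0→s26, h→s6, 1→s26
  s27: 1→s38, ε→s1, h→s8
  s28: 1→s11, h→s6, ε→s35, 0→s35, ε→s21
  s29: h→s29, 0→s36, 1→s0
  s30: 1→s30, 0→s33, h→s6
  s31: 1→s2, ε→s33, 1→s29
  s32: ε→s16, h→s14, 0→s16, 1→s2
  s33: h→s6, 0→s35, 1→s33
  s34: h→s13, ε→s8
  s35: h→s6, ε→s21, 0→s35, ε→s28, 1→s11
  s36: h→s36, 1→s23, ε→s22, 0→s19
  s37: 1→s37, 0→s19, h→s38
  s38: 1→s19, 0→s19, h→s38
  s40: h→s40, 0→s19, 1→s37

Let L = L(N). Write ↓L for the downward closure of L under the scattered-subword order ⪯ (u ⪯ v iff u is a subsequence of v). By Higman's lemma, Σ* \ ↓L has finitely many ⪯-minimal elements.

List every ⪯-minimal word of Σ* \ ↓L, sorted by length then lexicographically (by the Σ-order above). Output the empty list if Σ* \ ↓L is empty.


Antichain: [11h1, 1h00, h1h1h, h0011h, h00h00].

|Q|=41, |F|=32, |δ|=129 (17 ε).
min D↑ (28 st, q0=0, F={14}): 0:1→1,h→2,0→0 1:1→3,h→4,0→1 2:1→5,h→2,0→6 3:1→3,h→7,0→3 4:1→8,h→4,0→9 5:1→10,h→11,0→12 6:1→12,h→6,0→13 7:1→14,h→7,0→15 8:1→8,h→7,0→16 9:1→16,h→9,0→14 10:1→10,h→7,0→17 11:1→18,h→11,0→19 12:1→17,h→11,0→20 13:1→21,h→22,0→13 14:1→14,h→14,0→14 15:1→14,h→15,0→14 16:1→16,h→15,0→14 17:1→17,h→7,0→23 18:1→18,h→14,0→24 19:1→24,h→19,0→14 20:1→25,h→11,0→20 21:1→26,h→11,0→21 22:1→11,h→22,0→27 23:1→25,h→7,0→23 24:1→24,h→14,0→14 25:1→26,h→7,0→25 26:1→26,h→14,0→26 27:1→19,h→27,0→14 (ε-aug+det+¬).
'11h1': run [34, 27, 16, 3, 1] end={s19} rej; 4/4 deletions ∈↓L.
'1h00': N↓-sim [34, 27, 14, 8, 1] end={s19} — reject; 4/4 deletions ∈↓L.
'h1h1h': N↓-sim [34, 31, 22, 9, 4, 1] end={s19} — reject; 5/5 single-dels accept.
'h0011h': run [34, 31, 25, 20, 12, 5, 1] end={s19} rej; 6/6 single-dels accept.
'h00h00': run [34, 31, 25, 20, 11, 7, 1] end={s19} — reject; 6/6 del acc.
5 obstructions.


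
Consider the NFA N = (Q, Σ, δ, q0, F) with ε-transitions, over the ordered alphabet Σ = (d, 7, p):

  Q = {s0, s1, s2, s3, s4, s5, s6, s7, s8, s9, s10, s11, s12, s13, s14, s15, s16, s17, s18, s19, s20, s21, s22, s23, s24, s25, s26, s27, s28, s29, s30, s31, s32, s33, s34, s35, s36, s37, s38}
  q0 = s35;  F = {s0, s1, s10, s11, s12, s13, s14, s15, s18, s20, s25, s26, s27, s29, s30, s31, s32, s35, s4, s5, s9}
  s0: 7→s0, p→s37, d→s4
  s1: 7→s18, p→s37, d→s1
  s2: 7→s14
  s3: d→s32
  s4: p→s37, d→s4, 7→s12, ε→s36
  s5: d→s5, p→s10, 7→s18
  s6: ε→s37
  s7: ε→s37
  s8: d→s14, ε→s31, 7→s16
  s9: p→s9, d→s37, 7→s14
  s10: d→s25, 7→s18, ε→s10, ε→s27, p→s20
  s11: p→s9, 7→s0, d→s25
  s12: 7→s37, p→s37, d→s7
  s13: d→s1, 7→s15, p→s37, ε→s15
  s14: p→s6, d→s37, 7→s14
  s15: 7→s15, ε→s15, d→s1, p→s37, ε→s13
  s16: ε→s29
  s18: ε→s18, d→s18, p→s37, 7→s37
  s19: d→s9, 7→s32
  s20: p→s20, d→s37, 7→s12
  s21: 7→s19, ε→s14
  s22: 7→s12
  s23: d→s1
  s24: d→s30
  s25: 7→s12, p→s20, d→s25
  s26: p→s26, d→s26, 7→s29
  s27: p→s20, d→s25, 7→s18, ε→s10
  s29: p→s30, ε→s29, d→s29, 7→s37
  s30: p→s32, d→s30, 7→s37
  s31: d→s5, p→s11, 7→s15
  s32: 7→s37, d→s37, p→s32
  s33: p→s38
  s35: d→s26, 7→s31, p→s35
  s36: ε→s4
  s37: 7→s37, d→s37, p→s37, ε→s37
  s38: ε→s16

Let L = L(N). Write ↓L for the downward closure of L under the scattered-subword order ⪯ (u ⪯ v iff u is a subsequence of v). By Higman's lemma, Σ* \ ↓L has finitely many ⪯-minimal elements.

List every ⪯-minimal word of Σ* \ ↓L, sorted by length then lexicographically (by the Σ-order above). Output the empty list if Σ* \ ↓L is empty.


A = [d77, 77p, 7ppd, 7pd7d].

|Q|=39, |F|=21, |δ|=94 (17 ε).
min D↑ (20 st, q0=0, F={7}): 0:d→1,7→2,p→0 1:d→1,7→3,p→1 2:d→4,7→5,p→6 3:d→3,7→7,p→8 4:d→4,7→9,p→10 5:d→11,7→5,p→7 6:d→12,7→13,p→14 7:d→7,7→7,p→7 8:d→8,7→7,p→15 9:d→9,7→7,p→7 10:d→12,7→9,p→16 11:d→11,7→9,p→7 12:d→12,7→17,p→16 13:d→18,7→13,p→7 14:d→7,7→19,p→14 15:d→7,7→7,p→15 16:d→7,7→17,p→16 17:d→7,7→7,p→7 18:d→18,7→17,p→7 19:d→7,7→19,p→7 (ε-aug+det+¬).
'd77': |S_i|=[25, 16, 7, 1] end={s37} ∉↓L; 3/3 del acc.
'77p': N↓-sim [25, 23, 12, 2] end={s37,s6} ∉↓L; 3/3 del acc.
'7ppd': |S_i|=[25, 23, 17, 8, 2] end={s37,s7} — reject; 4/4 del acc.
'7pd7d': |S_i|=[25, 23, 17, 10, 3, 2] end={s37,s7} ∉↓L; 5/5 deletions ∈↓L.
4 minimals (antichain).


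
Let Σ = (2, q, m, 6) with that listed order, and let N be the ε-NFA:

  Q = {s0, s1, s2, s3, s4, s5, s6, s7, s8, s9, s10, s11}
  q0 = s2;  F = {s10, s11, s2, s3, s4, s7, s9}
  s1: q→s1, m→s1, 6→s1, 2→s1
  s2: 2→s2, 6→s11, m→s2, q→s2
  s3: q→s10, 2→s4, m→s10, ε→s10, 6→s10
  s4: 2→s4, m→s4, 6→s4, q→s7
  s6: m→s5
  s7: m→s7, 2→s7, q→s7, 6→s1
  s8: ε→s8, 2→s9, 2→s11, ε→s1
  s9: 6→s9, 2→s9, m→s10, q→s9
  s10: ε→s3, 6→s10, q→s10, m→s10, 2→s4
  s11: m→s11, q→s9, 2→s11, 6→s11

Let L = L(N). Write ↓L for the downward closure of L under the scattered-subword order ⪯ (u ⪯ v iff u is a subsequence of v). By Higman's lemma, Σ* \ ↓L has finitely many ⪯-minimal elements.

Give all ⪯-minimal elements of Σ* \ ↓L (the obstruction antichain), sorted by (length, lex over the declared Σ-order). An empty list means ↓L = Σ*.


|Q|=12, |F|=7, |δ|=39 (4 ε).
min D↑ (7 st, q0=0, F={6}): 0:2→0,q→0,m→0,6→1 1:2→1,q→2,m→1,6→1 2:2→2,q→2,m→3,6→2 3:2→4,q→3,m→3,6→3 4:2→4,q→5,m→4,6→4 5:2→5,q→5,m→5,6→6 6:2→6,q→6,m→6,6→6.
'6qm2q6': N↓-sim [8, 7, 6, 5, 3, 2, 1] end={s1} ∉↓L; 6/6 single-dels accept.
1 minimals (antichain).

A = [6qm2q6].


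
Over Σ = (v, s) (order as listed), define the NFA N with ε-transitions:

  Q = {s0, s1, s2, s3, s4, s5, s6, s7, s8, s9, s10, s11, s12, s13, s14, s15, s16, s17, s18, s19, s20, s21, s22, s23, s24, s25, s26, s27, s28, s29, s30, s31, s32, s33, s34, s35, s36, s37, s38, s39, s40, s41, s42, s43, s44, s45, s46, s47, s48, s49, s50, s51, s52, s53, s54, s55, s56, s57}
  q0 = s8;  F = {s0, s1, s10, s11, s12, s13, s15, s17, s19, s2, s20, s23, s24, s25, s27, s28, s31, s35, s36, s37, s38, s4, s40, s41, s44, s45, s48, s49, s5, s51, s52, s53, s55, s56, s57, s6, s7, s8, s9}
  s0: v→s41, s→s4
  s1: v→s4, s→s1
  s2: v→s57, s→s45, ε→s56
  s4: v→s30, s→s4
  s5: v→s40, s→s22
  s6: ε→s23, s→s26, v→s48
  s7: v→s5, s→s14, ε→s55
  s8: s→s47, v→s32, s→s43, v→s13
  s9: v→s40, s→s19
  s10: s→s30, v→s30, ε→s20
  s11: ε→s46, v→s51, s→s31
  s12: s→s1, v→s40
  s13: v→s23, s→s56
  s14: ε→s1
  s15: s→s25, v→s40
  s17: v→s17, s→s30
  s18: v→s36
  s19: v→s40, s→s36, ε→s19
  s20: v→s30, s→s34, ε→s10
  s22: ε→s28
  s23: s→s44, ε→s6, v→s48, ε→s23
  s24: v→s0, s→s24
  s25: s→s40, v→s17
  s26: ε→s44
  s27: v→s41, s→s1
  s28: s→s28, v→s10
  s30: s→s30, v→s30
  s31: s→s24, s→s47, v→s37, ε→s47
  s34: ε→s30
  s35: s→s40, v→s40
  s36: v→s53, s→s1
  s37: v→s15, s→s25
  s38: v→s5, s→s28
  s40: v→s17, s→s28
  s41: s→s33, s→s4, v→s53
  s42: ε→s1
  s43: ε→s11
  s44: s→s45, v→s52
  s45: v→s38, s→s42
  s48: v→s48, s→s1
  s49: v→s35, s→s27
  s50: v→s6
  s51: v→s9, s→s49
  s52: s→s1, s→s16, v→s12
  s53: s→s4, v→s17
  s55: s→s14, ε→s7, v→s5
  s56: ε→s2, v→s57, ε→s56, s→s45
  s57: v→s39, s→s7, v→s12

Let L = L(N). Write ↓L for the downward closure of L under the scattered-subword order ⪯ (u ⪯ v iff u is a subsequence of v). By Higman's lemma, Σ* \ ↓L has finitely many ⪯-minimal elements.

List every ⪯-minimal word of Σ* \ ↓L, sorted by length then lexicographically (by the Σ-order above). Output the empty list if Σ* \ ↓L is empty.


Antichain: [vvvsvv, vsssvv, svvvvs, ssvsvs, sssvsv].

|Q|=58, |F|=39, |δ|=107 (19 ε).
min D↑ (36 st, q0=0, F={33}): 0:v→1,s→2 1:v→3,s→4 2:v→5,s→6 3:v→7,s→8 4:v→9,s→10 5:v→11,s→12 6:v→13,s→14 7:v→7,s→15 8:v→16,s→10 9:v→17,s→18 10:v→19,s→15 11:v→20,s→21 12:v→22,s→23 13:v→24,s→25 14:v→26,s→14 15:v→27,s→15 16:v→17,s→15 17:v→20,s→15 18:v→28,s→15 19:v→28,s→29 20:v→30,s→29 21:v→20,s→31 22:v→20,s→20 23:v→32,s→15 24:v→20,s→25 25:v→30,s→20 26:v→32,s→27 27:v→33,s→27 28:v→20,s→29 29:v→34,s→29 30:v→30,s→33 31:v→35,s→15 32:v→35,s→27 33:v→33,s→33 34:v→33,s→33 35:v→30,s→27 (ε-aug+det+¬).
'vvvsvv': |S_i|=[52, 45, 36, 18, 9, 5, 1] end={s30} ∉↓L; 6/6 deletions ∈↓L.
'vsssvv': run [52, 45, 35, 23, 11, 5, 1] end={s30} — reject; 6/6 del acc.
'svvvvs': |S_i|=[52, 46, 34, 22, 9, 5, 2] end={s30,s34} rej; 6/6 deletions ∈↓L.
'ssvsvs': |S_i|=[52, 46, 33, 19, 11, 5, 2] end={s30,s34} rej; 6/6 deletions ∈↓L.
'sssvsv': |S_i|=[52, 46, 33, 21, 10, 4, 1] end={s30} — reject; 6/6 deletions ∈↓L.
5 words, ⪯-incomp.


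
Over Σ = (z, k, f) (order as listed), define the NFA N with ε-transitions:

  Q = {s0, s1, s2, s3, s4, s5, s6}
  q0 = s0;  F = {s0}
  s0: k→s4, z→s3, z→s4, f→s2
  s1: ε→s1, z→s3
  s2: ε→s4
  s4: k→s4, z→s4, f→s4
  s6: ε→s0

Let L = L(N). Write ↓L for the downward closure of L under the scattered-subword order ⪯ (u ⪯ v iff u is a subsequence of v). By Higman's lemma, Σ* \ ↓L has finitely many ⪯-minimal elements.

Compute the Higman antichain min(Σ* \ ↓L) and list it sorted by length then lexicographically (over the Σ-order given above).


min(Σ*\↓L) = [z, k, f].

|Q|=7, |F|=1, |δ|=11 (3 ε).
min D↑ (2 st, q0=0, F={1}): 0:z→1,k→1,f→1 1:z→1,k→1,f→1.
'z': |S_i|=[4, 2] end={s3,s4} — reject; 1/1 single-dels accept.
'k': |S_i|=[4, 1] end={s4} rej; 1/1 single-dels accept.
'f': N↓-sim [4, 2] end={s2,s4} ∉↓L; 1/1 single-dels accept.
3 obstructions.


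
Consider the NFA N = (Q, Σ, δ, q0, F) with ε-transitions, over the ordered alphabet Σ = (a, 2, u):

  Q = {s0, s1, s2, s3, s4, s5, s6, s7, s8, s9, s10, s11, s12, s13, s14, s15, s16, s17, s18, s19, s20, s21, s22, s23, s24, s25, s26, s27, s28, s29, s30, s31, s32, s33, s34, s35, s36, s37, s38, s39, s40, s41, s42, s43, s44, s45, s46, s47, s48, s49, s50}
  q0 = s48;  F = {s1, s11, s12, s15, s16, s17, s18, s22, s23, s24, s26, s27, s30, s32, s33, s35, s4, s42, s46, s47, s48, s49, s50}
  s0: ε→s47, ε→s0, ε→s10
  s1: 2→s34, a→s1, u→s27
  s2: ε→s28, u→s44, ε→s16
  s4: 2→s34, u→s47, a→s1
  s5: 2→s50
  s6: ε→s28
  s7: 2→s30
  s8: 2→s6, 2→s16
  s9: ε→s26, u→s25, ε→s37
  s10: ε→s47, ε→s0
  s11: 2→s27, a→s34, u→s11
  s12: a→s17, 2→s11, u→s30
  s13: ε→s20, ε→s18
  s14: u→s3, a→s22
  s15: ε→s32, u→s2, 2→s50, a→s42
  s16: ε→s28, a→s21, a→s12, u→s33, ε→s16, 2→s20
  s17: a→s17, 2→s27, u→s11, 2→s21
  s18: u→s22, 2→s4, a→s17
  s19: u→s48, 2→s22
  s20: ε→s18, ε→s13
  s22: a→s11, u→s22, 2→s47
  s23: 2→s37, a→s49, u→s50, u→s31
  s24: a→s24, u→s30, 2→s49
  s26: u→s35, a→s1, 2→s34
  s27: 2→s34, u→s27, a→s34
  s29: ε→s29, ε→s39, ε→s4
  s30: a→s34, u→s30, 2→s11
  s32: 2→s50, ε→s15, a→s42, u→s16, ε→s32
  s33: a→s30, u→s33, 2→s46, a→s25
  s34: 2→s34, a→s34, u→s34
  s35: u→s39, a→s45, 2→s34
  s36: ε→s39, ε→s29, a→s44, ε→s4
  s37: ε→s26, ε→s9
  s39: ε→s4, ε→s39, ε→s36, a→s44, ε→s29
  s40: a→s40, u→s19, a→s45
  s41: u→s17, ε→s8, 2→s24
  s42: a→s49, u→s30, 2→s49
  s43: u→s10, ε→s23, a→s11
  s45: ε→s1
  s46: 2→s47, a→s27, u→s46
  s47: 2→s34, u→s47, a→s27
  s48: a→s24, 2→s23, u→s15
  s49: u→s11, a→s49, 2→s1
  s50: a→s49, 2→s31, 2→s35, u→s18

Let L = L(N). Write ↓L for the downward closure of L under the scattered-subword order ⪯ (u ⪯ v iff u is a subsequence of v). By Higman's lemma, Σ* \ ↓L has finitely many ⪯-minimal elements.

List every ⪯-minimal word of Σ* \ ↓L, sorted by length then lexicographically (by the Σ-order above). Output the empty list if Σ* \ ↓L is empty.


|Q|=51, |F|=23, |δ|=130 (34 ε).
min D↑ (23 st, q0=0, F={12}): 0:a→1,2→2,u→3 1:a→1,2→4,u→5 2:a→4,2→6,u→7 3:a→8,2→7,u→9 4:a→4,2→10,u→11 5:a→12,2→11,u→5 6:a→10,2→12,u→13 7:a→4,2→13,u→14 8:a→4,2→4,u→5 9:a→15,2→14,u→16 10:a→10,2→12,u→17 11:a→12,2→17,u→11 12:a→12,2→12,u→12 13:a→10,2→12,u→18 14:a→19,2→18,u→20 15:a→19,2→11,u→5 16:a→5,2→21,u→16 17:a→12,2→12,u→17 18:a→10,2→12,u→22 19:a→19,2→17,u→11 20:a→11,2→22,u→20 21:a→17,2→22,u→21 22:a→17,2→12,u→22 (ε-aug+det+¬).
'aua': run [38, 14, 4, 1] end={s34} — reject; 3/3 del acc.
'222': run [38, 27, 17, 1] end={s34} rej; 3/3 del acc.
'uaa22': |S_i|=[38, 32, 13, 7, 4, 1] end={s34} rej; 5/5 deletions ∈↓L.
'uua2a': N↓-sim [38, 32, 24, 10, 4, 1] end={s34} rej; 5/5 del acc.
'uuuaa': |S_i|=[38, 32, 24, 10, 5, 1] end={s34} ∉↓L; 5/5 del acc.
'uuu2a2': N↓-sim [38, 32, 24, 10, 5, 2, 1] end={s34} ∉↓L; 6/6 del acc.
6 obstructions.

Antichain: [aua, 222, uaa22, uua2a, uuuaa, uuu2a2].


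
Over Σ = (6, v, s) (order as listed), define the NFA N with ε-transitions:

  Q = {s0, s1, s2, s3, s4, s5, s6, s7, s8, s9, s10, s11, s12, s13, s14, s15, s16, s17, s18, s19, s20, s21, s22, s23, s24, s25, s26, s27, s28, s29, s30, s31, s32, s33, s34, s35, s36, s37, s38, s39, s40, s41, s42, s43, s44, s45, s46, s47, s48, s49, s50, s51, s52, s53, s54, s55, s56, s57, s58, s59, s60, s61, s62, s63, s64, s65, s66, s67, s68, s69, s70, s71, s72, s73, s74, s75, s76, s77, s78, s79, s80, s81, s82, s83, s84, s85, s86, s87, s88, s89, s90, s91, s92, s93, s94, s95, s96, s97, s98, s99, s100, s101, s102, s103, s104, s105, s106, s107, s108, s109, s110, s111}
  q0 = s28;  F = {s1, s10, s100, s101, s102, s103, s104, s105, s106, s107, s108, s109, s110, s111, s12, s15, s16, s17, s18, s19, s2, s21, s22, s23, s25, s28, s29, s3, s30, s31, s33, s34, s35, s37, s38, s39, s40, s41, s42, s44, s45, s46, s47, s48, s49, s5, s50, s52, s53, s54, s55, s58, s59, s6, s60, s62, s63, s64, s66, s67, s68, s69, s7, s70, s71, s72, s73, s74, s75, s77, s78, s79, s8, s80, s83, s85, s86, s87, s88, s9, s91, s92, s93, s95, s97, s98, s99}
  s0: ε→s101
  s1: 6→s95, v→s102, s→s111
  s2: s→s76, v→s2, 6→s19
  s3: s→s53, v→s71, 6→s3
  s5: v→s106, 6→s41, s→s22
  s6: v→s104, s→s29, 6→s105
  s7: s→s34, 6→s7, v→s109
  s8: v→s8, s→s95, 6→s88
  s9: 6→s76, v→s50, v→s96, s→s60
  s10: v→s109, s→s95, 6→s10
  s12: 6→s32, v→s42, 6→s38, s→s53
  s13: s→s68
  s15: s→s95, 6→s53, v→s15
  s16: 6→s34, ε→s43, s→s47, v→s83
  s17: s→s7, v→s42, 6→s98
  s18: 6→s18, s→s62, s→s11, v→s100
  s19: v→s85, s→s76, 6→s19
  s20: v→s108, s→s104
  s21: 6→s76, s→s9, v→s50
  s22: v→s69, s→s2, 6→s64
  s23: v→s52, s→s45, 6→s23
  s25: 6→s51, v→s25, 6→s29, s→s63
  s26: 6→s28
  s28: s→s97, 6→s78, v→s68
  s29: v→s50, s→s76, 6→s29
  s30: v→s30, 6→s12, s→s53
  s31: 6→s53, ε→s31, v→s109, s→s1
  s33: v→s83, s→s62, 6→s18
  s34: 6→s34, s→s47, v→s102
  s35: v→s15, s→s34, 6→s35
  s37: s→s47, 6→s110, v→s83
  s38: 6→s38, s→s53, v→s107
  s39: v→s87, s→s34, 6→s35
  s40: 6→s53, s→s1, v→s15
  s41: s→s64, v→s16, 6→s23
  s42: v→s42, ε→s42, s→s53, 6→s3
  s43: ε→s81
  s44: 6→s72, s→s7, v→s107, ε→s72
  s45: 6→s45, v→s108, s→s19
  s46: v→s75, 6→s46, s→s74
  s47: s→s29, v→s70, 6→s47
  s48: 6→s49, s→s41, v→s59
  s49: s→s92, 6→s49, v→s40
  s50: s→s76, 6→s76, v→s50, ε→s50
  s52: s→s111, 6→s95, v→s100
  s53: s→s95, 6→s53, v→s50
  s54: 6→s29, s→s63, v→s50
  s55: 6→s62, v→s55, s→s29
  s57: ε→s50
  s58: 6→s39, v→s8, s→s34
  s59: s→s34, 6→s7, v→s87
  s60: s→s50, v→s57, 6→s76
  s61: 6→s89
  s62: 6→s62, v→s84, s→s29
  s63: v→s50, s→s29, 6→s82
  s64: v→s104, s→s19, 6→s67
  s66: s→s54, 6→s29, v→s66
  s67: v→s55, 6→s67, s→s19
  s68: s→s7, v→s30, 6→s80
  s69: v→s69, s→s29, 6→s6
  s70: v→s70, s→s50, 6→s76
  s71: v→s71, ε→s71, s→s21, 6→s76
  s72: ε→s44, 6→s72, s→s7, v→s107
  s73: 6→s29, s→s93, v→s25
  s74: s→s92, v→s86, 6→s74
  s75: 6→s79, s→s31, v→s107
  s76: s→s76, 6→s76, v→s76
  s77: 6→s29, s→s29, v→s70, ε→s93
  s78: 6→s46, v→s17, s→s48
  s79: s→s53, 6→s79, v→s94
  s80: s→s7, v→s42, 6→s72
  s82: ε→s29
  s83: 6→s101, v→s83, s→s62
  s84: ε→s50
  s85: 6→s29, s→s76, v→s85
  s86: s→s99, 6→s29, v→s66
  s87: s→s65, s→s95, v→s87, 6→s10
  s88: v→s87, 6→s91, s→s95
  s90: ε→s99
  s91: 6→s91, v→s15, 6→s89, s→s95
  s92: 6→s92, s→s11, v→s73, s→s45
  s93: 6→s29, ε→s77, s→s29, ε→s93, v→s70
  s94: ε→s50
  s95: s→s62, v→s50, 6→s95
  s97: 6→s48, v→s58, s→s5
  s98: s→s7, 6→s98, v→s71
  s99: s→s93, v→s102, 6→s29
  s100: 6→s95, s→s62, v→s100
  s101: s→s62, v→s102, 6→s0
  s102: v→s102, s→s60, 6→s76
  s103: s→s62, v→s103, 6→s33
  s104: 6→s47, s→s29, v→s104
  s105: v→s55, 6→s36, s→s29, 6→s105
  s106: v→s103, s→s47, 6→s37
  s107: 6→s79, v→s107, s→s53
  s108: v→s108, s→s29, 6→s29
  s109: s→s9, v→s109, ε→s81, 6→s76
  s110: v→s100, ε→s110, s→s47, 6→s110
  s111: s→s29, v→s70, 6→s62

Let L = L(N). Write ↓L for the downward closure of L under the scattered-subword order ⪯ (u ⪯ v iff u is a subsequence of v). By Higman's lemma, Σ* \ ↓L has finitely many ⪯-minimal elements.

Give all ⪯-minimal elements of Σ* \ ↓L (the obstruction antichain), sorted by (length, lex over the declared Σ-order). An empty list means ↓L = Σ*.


|Q|=112, |F|=87, |δ|=296 (19 ε).
min D↑ (86 st, q0=0, F={43}): 0:6→1,v→2,s→3 1:6→4,v→5,s→6 2:6→7,v→8,s→9 3:6→6,v→10,s→11 4:6→4,v→12,s→13 5:6→14,v→15,s→9 6:6→16,v→17,s→18 7:6→19,v→15,s→9 8:6→20,v→8,s→21 9:6→9,v→22,s→23 10:6→24,v→25,s→23 11:6→18,v→26,s→27 12:6→28,v→29,s→30 13:6→13,v→31,s→32 14:6→14,v→33,s→9 15:6→34,v→15,s→21 16:6→16,v→35,s→32 17:6→9,v→36,s→23 18:6→37,v→38,s→39 19:6→19,v→29,s→9 20:6→40,v→15,s→21 21:6→21,v→41,s→42 22:6→43,v→22,s→44 23:6→23,v→45,s→46 24:6→47,v→36,s→23 25:6→48,v→25,s→42 26:6→49,v→50,s→46 27:6→39,v→51,s→52 28:6→28,v→41,s→21 29:6→28,v→29,s→21 30:6→21,v→22,s→53 31:6→54,v→55,s→56 32:6→32,v→57,s→58 33:6→43,v→33,s→59 34:6→34,v→33,s→21 35:6→21,v→60,s→53 36:6→61,v→36,s→42 37:6→37,v→62,s→58 38:6→23,v→63,s→46 39:6→64,v→65,s→66 40:6→40,v→29,s→21 41:6→43,v→41,s→43 42:6→42,v→41,s→67 43:6→43,v→43,s→43 44:6→43,v→41,s→68 45:6→43,v→45,s→68 46:6→46,v→69,s→54 47:6→47,v→60,s→23 48:6→70,v→36,s→42 49:6→71,v→63,s→46 50:6→72,v→50,s→67 51:6→73,v→51,s→54 52:6→66,v→52,s→43 53:6→42,v→45,s→74 54:6→54,v→41,s→43 55:6→54,v→55,s→75 56:6→54,v→45,s→76 57:6→54,v→77,s→76 58:6→58,v→78,s→66 59:6→43,v→41,s→44 60:6→21,v→60,s→42 61:6→61,v→22,s→42 62:6→42,v→79,s→74 63:6→80,v→63,s→67 64:6→64,v→81,s→66 65:6→46,v→65,s→54 66:6→66,v→82,s→43 67:6→67,v→41,s→54 68:6→43,v→41,s→41 69:6→43,v→69,s→41 70:6→70,v→60,s→42 71:6→71,v→79,s→46 72:6→83,v→63,s→67 73:6→84,v→65,s→54 74:6→67,v→69,s→54 75:6→54,v→41,s→85 76:6→54,v→69,s→54 77:6→54,v→77,s→85 78:6→54,v→78,s→54 79:6→42,v→79,s→67 80:6→80,v→45,s→67 81:6→67,v→81,s→54 82:6→54,v→82,s→43 83:6→83,v→79,s→67 84:6→84,v→81,s→54 85:6→54,v→41,s→54 [Hopcroft].
'vsv6': N↓-sim [102, 87, 30, 11, 1] end={s76} ∉↓L; 4/4 single-dels accept.
'6v6v6': |S_i|=[102, 90, 59, 29, 14, 1] end={s76} rej; 5/5 single-dels accept.
'vvsvs': |S_i|=[102, 87, 59, 17, 5, 1] end={s76} — reject; 5/5 deletions ∈↓L.
'sssss': N↓-sim [102, 82, 59, 29, 6, 1] end={s76} rej; 5/5 deletions ∈↓L.
'66v6vs': N↓-sim [102, 90, 70, 42, 11, 4, 1] end={s76} ∉↓L; 6/6 single-dels accept.
'66sv6s': run [102, 90, 70, 40, 25, 5, 1] end={s76} ∉↓L; 6/6 single-dels accept.
6 minimals (antichain).

Antichain: [vsv6, 6v6v6, vvsvs, sssss, 66v6vs, 66sv6s].


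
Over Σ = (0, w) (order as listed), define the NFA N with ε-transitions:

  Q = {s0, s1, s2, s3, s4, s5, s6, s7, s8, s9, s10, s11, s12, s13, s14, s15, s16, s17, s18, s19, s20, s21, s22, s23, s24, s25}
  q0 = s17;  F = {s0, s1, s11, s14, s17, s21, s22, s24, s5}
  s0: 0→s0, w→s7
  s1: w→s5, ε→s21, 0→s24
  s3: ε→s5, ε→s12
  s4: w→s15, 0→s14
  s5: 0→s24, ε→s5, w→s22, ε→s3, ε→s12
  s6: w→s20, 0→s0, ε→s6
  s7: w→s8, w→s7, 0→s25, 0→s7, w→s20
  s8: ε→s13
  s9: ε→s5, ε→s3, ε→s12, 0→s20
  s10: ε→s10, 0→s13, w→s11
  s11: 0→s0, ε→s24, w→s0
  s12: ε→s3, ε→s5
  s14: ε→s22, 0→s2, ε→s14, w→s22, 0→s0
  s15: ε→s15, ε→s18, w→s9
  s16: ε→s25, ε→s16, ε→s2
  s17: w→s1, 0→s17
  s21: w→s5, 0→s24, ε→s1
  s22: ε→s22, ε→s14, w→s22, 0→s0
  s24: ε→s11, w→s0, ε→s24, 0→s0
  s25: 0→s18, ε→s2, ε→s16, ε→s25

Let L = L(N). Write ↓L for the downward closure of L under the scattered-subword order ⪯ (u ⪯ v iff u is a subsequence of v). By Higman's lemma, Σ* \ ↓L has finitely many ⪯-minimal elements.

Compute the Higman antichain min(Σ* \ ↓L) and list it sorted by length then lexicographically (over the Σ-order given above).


Antichain: [w00w, w0ww, www0w].

|Q|=26, |F|=9, |δ|=63 (30 ε).
min D↑ (7 st, q0=0, F={6}): 0:0→0,w→1 1:0→2,w→3 2:0→4,w→4 3:0→2,w→5 4:0→4,w→6 5:0→4,w→5 6:0→6,w→6.
'w00w': |S_i|=[19, 18, 11, 9, 8] end={s13,s16,s18,s2,s20,s25,s7,s8} rej; 4/4 del acc.
'w0ww': run [19, 18, 11, 9, 8] end={s13,s16,s18,s2,s20,s25,s7,s8} ∉↓L; 4/4 single-dels accept.
'www0w': |S_i|=[19, 18, 16, 11, 9, 8] end={s13,s16,s18,s2,s20,s25,s7,s8} rej; 5/5 deletions ∈↓L.
3 obstructions.


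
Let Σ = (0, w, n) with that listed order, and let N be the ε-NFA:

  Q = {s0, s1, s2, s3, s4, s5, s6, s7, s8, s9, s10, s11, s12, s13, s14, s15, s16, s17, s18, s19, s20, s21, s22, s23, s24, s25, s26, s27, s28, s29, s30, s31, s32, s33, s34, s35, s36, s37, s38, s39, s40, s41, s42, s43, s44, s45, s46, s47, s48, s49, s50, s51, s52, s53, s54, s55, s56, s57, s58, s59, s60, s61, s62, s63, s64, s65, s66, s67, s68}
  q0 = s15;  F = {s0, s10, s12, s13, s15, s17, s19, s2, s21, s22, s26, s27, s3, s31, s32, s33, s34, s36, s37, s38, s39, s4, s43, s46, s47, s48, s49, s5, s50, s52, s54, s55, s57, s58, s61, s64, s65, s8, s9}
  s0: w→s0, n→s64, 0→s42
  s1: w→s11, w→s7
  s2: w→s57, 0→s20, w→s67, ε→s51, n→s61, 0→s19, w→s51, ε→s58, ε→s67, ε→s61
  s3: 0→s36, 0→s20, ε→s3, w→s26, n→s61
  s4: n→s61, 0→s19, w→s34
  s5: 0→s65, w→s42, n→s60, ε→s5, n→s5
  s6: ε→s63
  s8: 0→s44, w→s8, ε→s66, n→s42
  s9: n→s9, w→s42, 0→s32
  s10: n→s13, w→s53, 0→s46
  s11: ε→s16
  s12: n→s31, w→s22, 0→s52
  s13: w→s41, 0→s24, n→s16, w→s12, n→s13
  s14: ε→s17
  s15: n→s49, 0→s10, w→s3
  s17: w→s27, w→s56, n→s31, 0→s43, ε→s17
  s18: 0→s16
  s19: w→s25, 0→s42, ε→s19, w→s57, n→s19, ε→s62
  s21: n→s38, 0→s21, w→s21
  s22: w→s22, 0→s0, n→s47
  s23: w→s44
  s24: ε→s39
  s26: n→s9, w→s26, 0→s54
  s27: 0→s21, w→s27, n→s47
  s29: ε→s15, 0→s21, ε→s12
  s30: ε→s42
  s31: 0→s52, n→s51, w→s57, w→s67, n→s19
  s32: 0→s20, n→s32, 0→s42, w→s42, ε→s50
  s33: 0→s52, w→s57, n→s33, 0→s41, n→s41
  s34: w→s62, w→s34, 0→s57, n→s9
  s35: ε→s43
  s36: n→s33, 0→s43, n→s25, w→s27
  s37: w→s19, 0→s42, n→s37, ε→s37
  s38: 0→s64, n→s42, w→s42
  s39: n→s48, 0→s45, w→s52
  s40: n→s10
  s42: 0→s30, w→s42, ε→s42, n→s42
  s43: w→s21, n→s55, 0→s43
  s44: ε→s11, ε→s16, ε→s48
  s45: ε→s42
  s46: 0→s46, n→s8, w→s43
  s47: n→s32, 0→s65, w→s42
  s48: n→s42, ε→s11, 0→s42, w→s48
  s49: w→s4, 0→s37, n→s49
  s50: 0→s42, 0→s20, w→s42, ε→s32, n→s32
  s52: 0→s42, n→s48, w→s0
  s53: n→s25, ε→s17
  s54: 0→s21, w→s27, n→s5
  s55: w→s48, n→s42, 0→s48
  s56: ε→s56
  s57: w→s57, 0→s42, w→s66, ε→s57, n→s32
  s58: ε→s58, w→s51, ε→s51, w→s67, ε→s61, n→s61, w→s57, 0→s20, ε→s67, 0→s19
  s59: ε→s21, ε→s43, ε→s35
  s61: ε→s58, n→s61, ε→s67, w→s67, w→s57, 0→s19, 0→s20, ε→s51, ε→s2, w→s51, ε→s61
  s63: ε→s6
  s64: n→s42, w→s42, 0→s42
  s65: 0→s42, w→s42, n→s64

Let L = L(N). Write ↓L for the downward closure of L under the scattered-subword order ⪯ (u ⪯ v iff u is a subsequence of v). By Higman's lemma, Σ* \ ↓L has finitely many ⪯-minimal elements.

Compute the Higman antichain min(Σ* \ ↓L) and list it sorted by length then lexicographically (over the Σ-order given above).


A = [n00, 00nn, wwnw, wnw0, 0wnn0].

|Q|=69, |F|=39, |δ|=194 (43 ε).
min D↑ (37 st, q0=0, F={23}): 0:0→1,w→2,n→3 1:0→4,w→5,n→6 2:0→7,w→8,n→9 3:0→10,w→11,n→3 4:0→4,w→12,n→13 5:0→12,w→14,n→15 6:0→16,w→17,n→6 7:0→12,w→14,n→18 8:0→19,w→8,n→20 9:0→21,w→22,n→9 10:0→23,w→21,n→10 11:0→21,w→24,n→9 12:0→12,w→25,n→26 13:0→27,w→13,n→23 14:0→25,w→14,n→28 15:0→29,w→22,n→21 16:0→23,w→29,n→27 17:0→29,w→30,n→15 18:0→29,w→22,n→18 19:0→25,w→14,n→31 20:0→32,w→23,n→20 21:0→23,w→22,n→21 22:0→23,w→22,n→32 23:0→23,w→23,n→23 24:0→22,w→24,n→20 25:0→25,w→25,n→33 26:0→27,w→27,n→23 27:0→23,w→27,n→23 28:0→34,w→23,n→32 29:0→23,w→35,n→27 30:0→35,w→30,n→28 31:0→34,w→23,n→31 32:0→23,w→23,n→32 33:0→36,w→23,n→23 34:0→23,w→23,n→36 35:0→23,w→35,n→36 36:0→23,w→23,n→23.
'n00': run [56, 43, 23, 4] end={s20,s30,s42,s45} rej; 3/3 deletions ∈↓L.
'00nn': |S_i|=[56, 46, 22, 11, 2] end={s30,s42} — reject; 4/4 del acc.
'wwnw': |S_i|=[56, 47, 31, 12, 2] end={s30,s42} — reject; 4/4 single-dels accept.
'wnw0': N↓-sim [56, 47, 31, 15, 3] end={s20,s30,s42} ∉↓L; 4/4 deletions ∈↓L.
'0wnn0': |S_i|=[56, 46, 34, 23, 15, 3] end={s20,s30,s42} rej; 5/5 del acc.
5 obstructions.


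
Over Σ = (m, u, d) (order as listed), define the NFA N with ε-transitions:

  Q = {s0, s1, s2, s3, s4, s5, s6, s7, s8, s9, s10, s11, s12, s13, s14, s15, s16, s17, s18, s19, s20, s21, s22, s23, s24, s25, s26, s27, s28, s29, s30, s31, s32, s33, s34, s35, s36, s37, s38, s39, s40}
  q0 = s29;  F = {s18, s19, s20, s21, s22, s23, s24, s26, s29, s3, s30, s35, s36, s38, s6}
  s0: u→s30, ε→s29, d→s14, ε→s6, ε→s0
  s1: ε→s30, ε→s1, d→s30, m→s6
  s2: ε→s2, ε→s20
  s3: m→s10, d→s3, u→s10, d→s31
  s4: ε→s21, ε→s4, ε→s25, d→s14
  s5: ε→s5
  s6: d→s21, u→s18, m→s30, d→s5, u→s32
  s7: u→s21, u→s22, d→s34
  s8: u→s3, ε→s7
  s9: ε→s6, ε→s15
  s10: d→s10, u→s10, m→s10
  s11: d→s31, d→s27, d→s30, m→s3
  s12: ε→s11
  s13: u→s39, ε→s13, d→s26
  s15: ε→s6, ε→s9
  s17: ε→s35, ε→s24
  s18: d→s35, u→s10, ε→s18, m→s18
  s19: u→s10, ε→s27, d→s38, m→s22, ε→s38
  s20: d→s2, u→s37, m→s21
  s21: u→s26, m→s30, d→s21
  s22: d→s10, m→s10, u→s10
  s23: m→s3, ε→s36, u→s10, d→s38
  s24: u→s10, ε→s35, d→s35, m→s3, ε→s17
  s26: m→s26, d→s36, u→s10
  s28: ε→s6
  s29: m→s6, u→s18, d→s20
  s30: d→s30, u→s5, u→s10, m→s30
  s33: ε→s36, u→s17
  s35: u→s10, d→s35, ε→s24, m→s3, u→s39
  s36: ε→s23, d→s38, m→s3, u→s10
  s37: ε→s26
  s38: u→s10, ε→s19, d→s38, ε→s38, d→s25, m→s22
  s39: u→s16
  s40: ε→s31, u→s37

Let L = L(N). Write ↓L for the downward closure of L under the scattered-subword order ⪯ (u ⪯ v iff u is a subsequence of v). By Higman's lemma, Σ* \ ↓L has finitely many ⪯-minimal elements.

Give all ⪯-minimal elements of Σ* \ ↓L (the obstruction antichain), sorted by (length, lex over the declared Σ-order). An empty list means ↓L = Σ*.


|Q|=41, |F|=15, |δ|=106 (34 ε).
min D↑ (13 st, q0=0, F={6}): 0:m→1,u→2,d→3 1:m→4,u→2,d→5 2:m→2,u→6,d→7 3:m→5,u→8,d→3 4:m→4,u→6,d→4 5:m→4,u→8,d→5 6:m→6,u→6,d→6 7:m→9,u→6,d→7 8:m→8,u→6,d→10 9:m→6,u→6,d→9 10:m→9,u→6,d→11 11:m→12,u→6,d→11 12:m→6,u→6,d→6.
'uu': |S_i|=[26, 20, 3] end={s10,s16,s39} — reject; 2/2 del acc.
'mmu': |S_i|=[26, 22, 19, 4] end={s10,s16,s39,s5} ∉↓L; 3/3 single-dels accept.
'udmm': |S_i|=[26, 20, 15, 4, 1] end={s10} rej; 4/4 deletions ∈↓L.
'duddmd': run [26, 22, 15, 10, 8, 2, 1] end={s10} rej; 6/6 single-dels accept.
4 obstructions.

Antichain: [uu, mmu, udmm, duddmd].


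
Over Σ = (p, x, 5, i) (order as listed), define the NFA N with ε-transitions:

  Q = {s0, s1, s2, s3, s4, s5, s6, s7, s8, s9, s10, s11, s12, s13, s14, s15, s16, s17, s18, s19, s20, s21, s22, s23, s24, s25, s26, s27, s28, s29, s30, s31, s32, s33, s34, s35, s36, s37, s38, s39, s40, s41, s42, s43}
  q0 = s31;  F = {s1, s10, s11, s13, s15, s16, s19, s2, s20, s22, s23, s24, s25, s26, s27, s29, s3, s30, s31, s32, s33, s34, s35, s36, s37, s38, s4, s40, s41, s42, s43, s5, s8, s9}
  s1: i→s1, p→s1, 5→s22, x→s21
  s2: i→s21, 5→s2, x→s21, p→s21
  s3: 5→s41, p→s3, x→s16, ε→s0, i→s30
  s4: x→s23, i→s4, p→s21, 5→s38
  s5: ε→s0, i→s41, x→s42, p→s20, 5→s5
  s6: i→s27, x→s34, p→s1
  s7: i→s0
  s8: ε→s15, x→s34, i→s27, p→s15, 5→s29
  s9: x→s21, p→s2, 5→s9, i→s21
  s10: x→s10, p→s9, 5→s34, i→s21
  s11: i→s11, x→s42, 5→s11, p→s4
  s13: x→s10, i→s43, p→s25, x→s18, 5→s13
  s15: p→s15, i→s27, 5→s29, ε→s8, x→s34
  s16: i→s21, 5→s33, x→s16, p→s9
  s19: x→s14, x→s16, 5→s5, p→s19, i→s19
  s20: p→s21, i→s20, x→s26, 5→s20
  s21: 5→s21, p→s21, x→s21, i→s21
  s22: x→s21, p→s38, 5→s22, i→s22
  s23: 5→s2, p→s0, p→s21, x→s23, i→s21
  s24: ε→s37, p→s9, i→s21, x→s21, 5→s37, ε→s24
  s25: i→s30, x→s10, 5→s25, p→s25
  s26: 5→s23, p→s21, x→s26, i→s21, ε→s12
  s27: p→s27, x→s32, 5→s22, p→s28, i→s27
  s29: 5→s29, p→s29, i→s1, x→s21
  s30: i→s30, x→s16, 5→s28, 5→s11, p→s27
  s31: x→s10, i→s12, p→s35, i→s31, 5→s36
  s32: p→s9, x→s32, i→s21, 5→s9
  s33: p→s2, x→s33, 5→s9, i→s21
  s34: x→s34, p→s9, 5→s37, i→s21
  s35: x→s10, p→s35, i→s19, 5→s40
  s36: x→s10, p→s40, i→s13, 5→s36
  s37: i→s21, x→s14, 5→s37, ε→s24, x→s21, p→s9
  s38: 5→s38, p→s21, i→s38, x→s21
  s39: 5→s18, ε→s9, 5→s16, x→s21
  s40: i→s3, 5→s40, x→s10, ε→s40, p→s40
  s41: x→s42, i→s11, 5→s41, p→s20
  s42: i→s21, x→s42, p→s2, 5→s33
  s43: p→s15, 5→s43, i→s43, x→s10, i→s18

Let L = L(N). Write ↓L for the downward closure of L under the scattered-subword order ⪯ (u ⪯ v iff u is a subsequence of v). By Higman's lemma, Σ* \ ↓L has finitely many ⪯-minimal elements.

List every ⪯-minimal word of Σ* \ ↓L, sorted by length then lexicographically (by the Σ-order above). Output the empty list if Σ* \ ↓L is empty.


|Q|=44, |F|=34, |δ|=165 (10 ε).
min D↑ (33 st, q0=0, F={8}): 0:p→1,x→2,5→3,i→0 1:p→1,x→2,5→4,i→5 2:p→6,x→2,5→7,i→8 3:p→4,x→2,5→3,i→9 4:p→4,x→2,5→4,i→10 5:p→5,x→11,5→12,i→5 6:p→13,x→8,5→6,i→8 7:p→6,x→7,5→14,i→8 8:p→8,x→8,5→8,i→8 9:p→15,x→2,5→9,i→16 10:p→10,x→11,5→17,i→18 11:p→6,x→11,5→19,i→8 12:p→20,x→21,5→12,i→17 13:p→8,x→8,5→13,i→8 14:p→6,x→8,5→14,i→8 15:p→15,x→2,5→15,i→18 16:p→22,x→2,5→16,i→16 17:p→20,x→21,5→17,i→23 18:p→24,x→11,5→23,i→18 19:p→13,x→19,5→6,i→8 20:p→8,x→25,5→20,i→20 21:p→13,x→21,5→19,i→8 22:p→22,x→7,5→26,i→24 23:p→27,x→21,5→23,i→23 24:p→24,x→28,5→29,i→24 25:p→8,x→25,5→30,i→8 26:p→26,x→8,5→26,i→31 27:p→8,x→30,5→32,i→27 28:p→6,x→28,5→6,i→8 29:p→32,x→8,5→29,i→29 30:p→8,x→30,5→13,i→8 31:p→31,x→8,5→29,i→31 32:p→8,x→8,5→32,i→32 (ε-aug+det+¬).
'xi': run [40, 17, 1] end={s21} rej; 2/2 deletions ∈↓L.
'xpx': run [40, 17, 4, 1] end={s21} rej; 3/3 single-dels accept.
'xppp': run [40, 17, 4, 2, 1] end={s21} rej; 4/4 del acc.
'x55x': |S_i|=[40, 17, 10, 6, 2] end={s14,s21} ∉↓L; 4/4 single-dels accept.
'pi5pp': |S_i|=[40, 35, 25, 17, 9, 2] end={s0,s21} ∉↓L; 5/5 single-dels accept.
'5iip5x': |S_i|=[40, 37, 34, 30, 19, 10, 2] end={s14,s21} rej; 6/6 single-dels accept.
6 words, ⪯-incomp.

A = [xi, xpx, xppp, x55x, pi5pp, 5iip5x].


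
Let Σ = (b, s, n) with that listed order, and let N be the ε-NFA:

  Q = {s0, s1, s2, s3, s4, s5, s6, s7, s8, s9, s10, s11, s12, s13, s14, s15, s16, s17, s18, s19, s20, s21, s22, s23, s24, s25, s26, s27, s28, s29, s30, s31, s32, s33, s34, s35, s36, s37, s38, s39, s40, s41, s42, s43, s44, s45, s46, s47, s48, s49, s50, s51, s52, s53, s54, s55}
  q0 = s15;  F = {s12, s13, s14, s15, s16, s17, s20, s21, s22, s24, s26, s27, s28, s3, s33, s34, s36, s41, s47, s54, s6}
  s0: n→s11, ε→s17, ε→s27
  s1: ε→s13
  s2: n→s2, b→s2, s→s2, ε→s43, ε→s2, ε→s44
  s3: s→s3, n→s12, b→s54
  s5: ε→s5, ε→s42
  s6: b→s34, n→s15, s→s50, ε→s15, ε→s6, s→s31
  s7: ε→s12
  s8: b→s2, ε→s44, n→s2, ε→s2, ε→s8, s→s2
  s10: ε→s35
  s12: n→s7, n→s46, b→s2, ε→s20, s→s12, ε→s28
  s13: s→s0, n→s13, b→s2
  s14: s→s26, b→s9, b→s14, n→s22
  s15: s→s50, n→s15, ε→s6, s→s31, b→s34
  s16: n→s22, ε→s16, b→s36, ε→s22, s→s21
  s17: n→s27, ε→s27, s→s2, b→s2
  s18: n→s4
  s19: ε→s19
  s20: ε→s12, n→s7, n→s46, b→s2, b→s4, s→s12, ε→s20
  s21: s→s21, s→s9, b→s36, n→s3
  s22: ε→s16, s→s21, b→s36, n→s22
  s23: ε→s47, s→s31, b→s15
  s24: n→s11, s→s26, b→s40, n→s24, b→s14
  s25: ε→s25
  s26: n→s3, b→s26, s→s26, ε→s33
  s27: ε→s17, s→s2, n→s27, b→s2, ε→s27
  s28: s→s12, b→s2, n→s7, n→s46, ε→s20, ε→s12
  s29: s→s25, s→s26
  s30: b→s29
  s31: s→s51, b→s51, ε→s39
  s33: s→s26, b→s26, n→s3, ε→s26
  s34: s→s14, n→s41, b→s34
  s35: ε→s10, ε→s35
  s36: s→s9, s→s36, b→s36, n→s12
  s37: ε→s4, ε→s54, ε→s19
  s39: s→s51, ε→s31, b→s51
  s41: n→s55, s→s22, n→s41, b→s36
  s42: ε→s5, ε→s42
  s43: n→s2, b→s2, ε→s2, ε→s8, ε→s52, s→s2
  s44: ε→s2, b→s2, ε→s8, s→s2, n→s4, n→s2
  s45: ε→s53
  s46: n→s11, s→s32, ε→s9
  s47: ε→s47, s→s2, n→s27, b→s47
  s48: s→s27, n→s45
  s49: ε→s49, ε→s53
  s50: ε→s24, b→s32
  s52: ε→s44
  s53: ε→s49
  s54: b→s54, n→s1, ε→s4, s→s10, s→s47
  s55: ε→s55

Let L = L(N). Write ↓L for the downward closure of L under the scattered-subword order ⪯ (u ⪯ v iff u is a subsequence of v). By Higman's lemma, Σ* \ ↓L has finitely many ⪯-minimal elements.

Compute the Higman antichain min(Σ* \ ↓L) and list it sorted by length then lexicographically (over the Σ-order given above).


min(Σ*\↓L) = [bnbnb, ssnnb, ssnbss].

|Q|=56, |F|=21, |δ|=162 (57 ε).
min D↑ (16 st, q0=0, F={12}): 0:b→1,s→2,n→0 1:b→1,s→3,n→4 2:b→3,s→5,n→2 3:b→3,s→5,n→6 4:b→7,s→6,n→4 5:b→5,s→5,n→8 6:b→7,s→9,n→6 7:b→7,s→7,n→10 8:b→11,s→8,n→10 9:b→7,s→9,n→8 10:b→12,s→10,n→10 11:b→11,s→13,n→14 12:b→12,s→12,n→12 13:b→13,s→12,n→15 14:b→12,s→15,n→14 15:b→12,s→12,n→15.
'bnbnb': |S_i|=[42, 36, 30, 24, 19, 6] end={s2,s4,s43,s44,s52,s8} rej; 5/5 single-dels accept.
'ssnnb': run [42, 37, 29, 24, 19, 6] end={s2,s4,s43,s44,s52,s8} ∉↓L; 5/5 deletions ∈↓L.
'ssnbss': |S_i|=[42, 37, 29, 24, 16, 13, 6] end={s2,s4,s43,s44,s52,s8} ∉↓L; 6/6 single-dels accept.
3 obstructions.


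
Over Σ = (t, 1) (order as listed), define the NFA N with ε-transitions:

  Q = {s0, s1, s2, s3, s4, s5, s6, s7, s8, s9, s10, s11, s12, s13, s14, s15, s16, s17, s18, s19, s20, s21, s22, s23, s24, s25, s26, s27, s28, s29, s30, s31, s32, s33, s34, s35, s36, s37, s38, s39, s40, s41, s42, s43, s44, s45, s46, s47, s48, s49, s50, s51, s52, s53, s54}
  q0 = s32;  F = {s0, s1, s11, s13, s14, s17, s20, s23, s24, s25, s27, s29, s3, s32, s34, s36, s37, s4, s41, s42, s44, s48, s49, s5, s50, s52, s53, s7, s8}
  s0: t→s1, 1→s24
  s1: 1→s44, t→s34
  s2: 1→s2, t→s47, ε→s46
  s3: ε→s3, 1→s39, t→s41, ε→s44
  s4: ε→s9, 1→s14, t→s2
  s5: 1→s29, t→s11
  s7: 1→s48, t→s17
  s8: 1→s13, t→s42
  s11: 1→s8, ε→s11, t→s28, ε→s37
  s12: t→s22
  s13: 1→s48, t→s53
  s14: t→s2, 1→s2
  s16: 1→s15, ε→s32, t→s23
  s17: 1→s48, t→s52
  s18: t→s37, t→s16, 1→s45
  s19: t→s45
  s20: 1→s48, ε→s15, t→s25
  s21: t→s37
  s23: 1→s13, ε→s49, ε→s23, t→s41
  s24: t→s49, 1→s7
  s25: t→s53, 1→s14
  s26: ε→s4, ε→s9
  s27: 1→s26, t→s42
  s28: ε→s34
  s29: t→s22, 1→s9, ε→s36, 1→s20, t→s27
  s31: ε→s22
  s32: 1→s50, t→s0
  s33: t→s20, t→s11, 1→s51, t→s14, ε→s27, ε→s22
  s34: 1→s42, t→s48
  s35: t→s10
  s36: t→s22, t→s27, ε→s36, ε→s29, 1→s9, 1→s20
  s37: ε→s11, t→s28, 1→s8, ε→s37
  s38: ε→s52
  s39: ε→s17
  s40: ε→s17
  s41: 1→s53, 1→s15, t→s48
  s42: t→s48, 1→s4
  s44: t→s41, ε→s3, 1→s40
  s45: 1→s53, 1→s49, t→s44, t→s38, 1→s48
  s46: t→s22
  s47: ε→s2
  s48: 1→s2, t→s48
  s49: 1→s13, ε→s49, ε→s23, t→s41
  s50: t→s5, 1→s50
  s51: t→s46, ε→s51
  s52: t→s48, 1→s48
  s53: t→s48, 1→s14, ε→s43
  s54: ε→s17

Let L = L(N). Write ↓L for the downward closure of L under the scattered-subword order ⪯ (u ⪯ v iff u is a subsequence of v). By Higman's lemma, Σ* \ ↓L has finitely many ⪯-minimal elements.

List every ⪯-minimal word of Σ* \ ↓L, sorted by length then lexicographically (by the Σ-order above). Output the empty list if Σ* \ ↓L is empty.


min(Σ*\↓L) = [tttt1, t1111, ttt11t, 1t1t1t].

|Q|=55, |F|=29, |δ|=116 (31 ε).
min D↑ (26 st, q0=0, F={20}): 0:t→1,1→2 1:t→3,1→4 2:t→5,1→2 3:t→6,1→7 4:t→8,1→9 5:t→10,1→11 6:t→12,1→13 7:t→14,1→15 8:t→14,1→16 9:t→15,1→12 10:t→6,1→17 11:t→18,1→19 12:t→12,1→20 13:t→12,1→21 14:t→12,1→22 15:t→23,1→12 16:t→22,1→12 17:t→13,1→16 18:t→13,1→21 19:t→24,1→12 20:t→20,1→20 21:t→20,1→25 22:t→12,1→25 23:t→12,1→12 24:t→22,1→25 25:t→20,1→20 (ε-aug+det+¬).
'tttt1': N↓-sim [40, 38, 31, 16, 5, 4] end={s2,s22,s46,s47} ∉↓L; 5/5 del acc.
't1111': |S_i|=[40, 38, 31, 20, 6, 4] end={s2,s22,s46,s47} rej; 5/5 del acc.
'ttt11t': N↓-sim [40, 38, 31, 16, 12, 7, 4] end={s2,s22,s46,s47} ∉↓L; 6/6 del acc.
'1t1t1t': |S_i|=[40, 37, 30, 20, 14, 8, 4] end={s2,s22,s46,s47} rej; 6/6 single-dels accept.
4 minimals (antichain).
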